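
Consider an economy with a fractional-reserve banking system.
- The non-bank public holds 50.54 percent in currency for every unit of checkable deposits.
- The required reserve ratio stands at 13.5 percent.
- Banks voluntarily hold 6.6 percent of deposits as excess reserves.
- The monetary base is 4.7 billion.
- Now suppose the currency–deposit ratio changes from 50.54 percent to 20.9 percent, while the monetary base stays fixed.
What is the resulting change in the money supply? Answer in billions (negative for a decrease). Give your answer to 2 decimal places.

3.84 billion

Initially m₁ = (1 + 0.5054) / (0.135 + 0.066 + 0.5054) ≈ 2.1311, so M₁ = 2.1311 × 4.7 ≈ 10.0162 billion.
After the change m₂ = (1 + 0.209) / (0.135 + 0.066 + 0.209) ≈ 2.9488, so M₂ = 2.9488 × 4.7 ≈ 13.8594 billion.
ΔM = M₂ − M₁ = 13.8594 − 10.0162 = 3.8432 billion.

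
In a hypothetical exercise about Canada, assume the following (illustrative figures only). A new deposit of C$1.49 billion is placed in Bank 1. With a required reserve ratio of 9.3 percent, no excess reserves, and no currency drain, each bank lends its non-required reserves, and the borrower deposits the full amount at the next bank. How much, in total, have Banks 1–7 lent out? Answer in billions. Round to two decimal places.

C$7.19 billion

Bank i lends (1 − rr)^i of the original deposit: Bank 1 lends 1.49·0.9070 ≈ 1.3514, Bank 2 lends 1.49·0.9070² ≈ 1.2257, and so on.
Summing a geometric series: total = 1.49·[0.9070·(1 − 0.9070^7) / (1 − 0.9070)] ≈ 7.1938 billion.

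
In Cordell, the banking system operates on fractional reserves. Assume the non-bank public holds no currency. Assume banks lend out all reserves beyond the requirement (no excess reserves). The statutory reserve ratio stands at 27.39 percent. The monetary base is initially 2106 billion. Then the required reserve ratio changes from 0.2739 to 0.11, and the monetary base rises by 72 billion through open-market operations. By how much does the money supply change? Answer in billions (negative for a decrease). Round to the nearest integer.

Before: m₁ = 1 / (0.2739) ≈ 3.65097, MB₁ = 2106, so M₁ = 3.65097 × 2106 ≈ 7688.9428 billion.
After: m₂ = 1 / (0.11) ≈ 9.09091, MB₂ = 2106 + 72 = 2178, so M₂ = 9.09091 × 2178 ≈ 19800.002 billion.
ΔM = M₂ − M₁ = 19800.002 − 7688.9428 = 12111.0592 billion.

12111 billion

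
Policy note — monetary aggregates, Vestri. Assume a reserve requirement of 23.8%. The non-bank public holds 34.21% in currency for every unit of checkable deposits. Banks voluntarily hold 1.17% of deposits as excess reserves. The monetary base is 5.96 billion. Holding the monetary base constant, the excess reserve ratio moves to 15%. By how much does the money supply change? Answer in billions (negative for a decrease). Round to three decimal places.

-2.560 billion

Initially m₁ = (1 + 0.3421) / (0.238 + 0.0117 + 0.3421) ≈ 2.26783, so M₁ = 2.26783 × 5.96 ≈ 13.5163 billion.
After the change m₂ = (1 + 0.3421) / (0.238 + 0.15 + 0.3421) ≈ 1.83824, so M₂ = 1.83824 × 5.96 ≈ 10.9559 billion.
ΔM = M₂ − M₁ = 10.9559 − 13.5163 = -2.5604 billion.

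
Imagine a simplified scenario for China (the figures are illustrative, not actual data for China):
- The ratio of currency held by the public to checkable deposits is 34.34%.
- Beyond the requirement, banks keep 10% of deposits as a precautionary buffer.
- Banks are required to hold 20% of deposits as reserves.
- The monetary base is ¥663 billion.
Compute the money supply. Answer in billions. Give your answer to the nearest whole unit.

¥1384 billion

The money multiplier is m = (1 + c) / (rr + e + c) = (1 + 0.3434) / (0.2 + 0.1 + 0.3434) ≈ 2.0880.
So M = m × MB = 2.0880 × 663 = 1384.344 billion.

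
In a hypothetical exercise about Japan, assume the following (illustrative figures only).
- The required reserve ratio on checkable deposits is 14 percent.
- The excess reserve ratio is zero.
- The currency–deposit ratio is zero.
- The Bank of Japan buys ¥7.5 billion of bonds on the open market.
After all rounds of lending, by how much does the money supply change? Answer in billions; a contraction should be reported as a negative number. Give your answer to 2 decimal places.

¥53.57 billion

The simple money multiplier is m = 1/rr = 1/0.14 ≈ 7.1429.
An open-market purchase increases the monetary base by 7.5 billion, so ΔM = m × ΔMB = 7.1429 × 7.5 ≈ 53.5718 billion.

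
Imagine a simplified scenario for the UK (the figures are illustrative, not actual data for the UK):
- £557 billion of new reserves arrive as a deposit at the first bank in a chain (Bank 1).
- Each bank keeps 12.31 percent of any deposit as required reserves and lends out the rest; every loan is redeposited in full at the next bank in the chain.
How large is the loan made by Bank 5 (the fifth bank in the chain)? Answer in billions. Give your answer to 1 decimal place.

Each bank lends a fraction (1 − rr) = 0.8769 of the deposit it receives, so Bank 5 receives 557·0.8769^4 and lends 557·0.8769^5 ≈ 288.8056 billion.

£288.8 billion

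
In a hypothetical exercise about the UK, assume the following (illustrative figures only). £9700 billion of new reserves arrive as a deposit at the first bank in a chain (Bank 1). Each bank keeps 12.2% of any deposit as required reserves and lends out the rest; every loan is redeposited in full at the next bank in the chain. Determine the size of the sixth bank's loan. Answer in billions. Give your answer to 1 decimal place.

Each bank lends a fraction (1 − rr) = 0.8780 of the deposit it receives, so Bank 6 receives 9700·0.8780^5 and lends 9700·0.8780^6 ≈ 4443.6396 billion.

£4443.6 billion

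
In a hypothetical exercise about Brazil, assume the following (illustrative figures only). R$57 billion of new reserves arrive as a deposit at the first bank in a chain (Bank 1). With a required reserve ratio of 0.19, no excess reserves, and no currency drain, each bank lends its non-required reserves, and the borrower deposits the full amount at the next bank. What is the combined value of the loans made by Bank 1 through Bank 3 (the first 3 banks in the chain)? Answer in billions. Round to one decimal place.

Bank i lends (1 − rr)^i of the original deposit: Bank 1 lends 57·0.8100 = 46.1700, Bank 2 lends 57·0.8100² = 37.3977, and so on.
Summing a geometric series: total = 57·[0.8100·(1 − 0.8100^3) / (1 − 0.8100)] ≈ 113.8598 billion.

R$113.9 billion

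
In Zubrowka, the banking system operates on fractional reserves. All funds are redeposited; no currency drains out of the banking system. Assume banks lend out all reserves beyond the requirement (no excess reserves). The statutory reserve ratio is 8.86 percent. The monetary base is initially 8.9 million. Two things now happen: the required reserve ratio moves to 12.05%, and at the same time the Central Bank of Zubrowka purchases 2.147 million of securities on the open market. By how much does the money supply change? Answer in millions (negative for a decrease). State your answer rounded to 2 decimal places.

-8.78 million

Before: m₁ = 1 / (0.0886) ≈ 11.28668, MB₁ = 8.9, so M₁ = 11.28668 × 8.9 ≈ 100.4515 million.
After: m₂ = 1 / (0.1205) ≈ 8.29876, MB₂ = 8.9 + 2.147 = 11.047, so M₂ = 8.29876 × 11.047 ≈ 91.6764 million.
ΔM = M₂ − M₁ = 91.6764 − 100.4515 = -8.7751 million.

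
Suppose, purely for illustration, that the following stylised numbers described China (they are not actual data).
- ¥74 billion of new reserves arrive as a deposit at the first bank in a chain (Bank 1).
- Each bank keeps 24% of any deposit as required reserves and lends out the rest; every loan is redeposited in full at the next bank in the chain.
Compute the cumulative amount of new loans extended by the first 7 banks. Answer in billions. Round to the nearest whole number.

¥200 billion

Bank i lends (1 − rr)^i of the original deposit: Bank 1 lends 74·0.7600 = 56.2400, Bank 2 lends 74·0.7600² = 42.7424, and so on.
Summing a geometric series: total = 74·[0.7600·(1 − 0.7600^7) / (1 − 0.7600)] ≈ 200.0148 billion.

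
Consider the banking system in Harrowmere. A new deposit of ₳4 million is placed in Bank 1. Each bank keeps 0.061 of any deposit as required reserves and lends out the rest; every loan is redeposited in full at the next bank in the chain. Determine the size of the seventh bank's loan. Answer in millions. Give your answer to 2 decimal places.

₳2.57 million

Each bank lends a fraction (1 − rr) = 0.9390 of the deposit it receives, so Bank 7 receives 4·0.9390^6 and lends 4·0.9390^7 ≈ 2.5747 million.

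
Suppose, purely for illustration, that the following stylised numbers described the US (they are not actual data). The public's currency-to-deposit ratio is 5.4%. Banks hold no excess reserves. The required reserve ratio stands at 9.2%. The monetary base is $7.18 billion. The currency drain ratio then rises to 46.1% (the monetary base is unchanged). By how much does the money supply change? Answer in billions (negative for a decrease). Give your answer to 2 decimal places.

Initially m₁ = (1 + 0.054) / (0.092 + 0.054) ≈ 7.2192, so M₁ = 7.2192 × 7.18 ≈ 51.8339 billion.
After the change m₂ = (1 + 0.461) / (0.092 + 0.461) ≈ 2.6420, so M₂ = 2.6420 × 7.18 ≈ 18.9696 billion.
ΔM = M₂ − M₁ = 18.9696 − 51.8339 = -32.8643 billion.

-32.86 billion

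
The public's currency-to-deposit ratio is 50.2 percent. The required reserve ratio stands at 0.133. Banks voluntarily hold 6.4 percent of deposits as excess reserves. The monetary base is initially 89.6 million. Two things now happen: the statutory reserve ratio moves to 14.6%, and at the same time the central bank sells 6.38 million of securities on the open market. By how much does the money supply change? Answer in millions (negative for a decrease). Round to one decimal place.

-17.0 million

Before: m₁ = (1 + 0.502) / (0.133 + 0.064 + 0.502) ≈ 2.1488, MB₁ = 89.6, so M₁ = 2.1488 × 89.6 ≈ 192.5325 million.
After: m₂ = (1 + 0.502) / (0.146 + 0.064 + 0.502) ≈ 2.1096, MB₂ = 89.6 − 6.38 = 83.22, so M₂ = 2.1096 × 83.22 ≈ 175.5609 million.
ΔM = M₂ − M₁ = 175.5609 − 192.5325 = -16.9716 million.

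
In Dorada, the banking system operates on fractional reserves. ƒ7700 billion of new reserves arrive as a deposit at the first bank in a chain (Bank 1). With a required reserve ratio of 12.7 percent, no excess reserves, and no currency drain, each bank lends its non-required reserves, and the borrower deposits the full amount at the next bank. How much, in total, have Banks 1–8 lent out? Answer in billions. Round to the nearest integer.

Bank i lends (1 − rr)^i of the original deposit: Bank 1 lends 7700·0.8730 = 6722.1000, Bank 2 lends 7700·0.8730² = 5868.3933, and so on.
Summing a geometric series: total = 7700·[0.8730·(1 − 0.8730^8) / (1 − 0.8730)] ≈ 35072.6458 billion.

ƒ35073 billion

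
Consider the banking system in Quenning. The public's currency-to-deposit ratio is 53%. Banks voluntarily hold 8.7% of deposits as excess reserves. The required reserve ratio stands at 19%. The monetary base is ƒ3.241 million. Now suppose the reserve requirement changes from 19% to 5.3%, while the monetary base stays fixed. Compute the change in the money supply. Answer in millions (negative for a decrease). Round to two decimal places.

Initially m₁ = (1 + 0.53) / (0.19 + 0.087 + 0.53) ≈ 1.8959, so M₁ = 1.8959 × 3.241 ≈ 6.1446 million.
After the change m₂ = (1 + 0.53) / (0.053 + 0.087 + 0.53) ≈ 2.2836, so M₂ = 2.2836 × 3.241 ≈ 7.4011 million.
ΔM = M₂ − M₁ = 7.4011 − 6.1446 = 1.2565 million.

ƒ1.26 million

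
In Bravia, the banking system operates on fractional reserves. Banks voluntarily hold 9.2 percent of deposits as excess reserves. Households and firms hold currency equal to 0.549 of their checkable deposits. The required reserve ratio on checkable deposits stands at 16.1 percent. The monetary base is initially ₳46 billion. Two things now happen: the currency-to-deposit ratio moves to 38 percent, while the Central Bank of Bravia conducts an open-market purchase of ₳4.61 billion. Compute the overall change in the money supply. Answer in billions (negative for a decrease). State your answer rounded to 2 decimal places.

Before: m₁ = (1 + 0.549) / (0.161 + 0.092 + 0.549) ≈ 1.93142, MB₁ = 46, so M₁ = 1.93142 × 46 ≈ 88.8453 billion.
After: m₂ = (1 + 0.38) / (0.161 + 0.092 + 0.38) ≈ 2.18009, MB₂ = 46 + 4.61 = 50.61, so M₂ = 2.18009 × 50.61 ≈ 110.3344 billion.
ΔM = M₂ − M₁ = 110.3344 − 88.8453 = 21.4891 billion.

₳21.49 billion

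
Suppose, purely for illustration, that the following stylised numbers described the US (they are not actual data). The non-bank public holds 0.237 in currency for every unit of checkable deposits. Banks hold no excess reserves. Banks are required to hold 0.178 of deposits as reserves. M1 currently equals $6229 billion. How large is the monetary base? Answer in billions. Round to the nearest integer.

The money multiplier is m = (1 + c) / (rr + c) = (1 + 0.237) / (0.178 + 0.237) ≈ 2.98072.
MB = M / m = 6229 / 2.98072 ≈ 2089.7635 billion.

$2090 billion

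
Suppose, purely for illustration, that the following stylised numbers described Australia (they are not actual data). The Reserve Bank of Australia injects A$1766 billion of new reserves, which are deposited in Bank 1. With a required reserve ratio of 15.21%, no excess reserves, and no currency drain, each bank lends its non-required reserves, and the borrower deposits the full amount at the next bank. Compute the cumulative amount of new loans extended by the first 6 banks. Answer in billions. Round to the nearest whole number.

Bank i lends (1 − rr)^i of the original deposit: Bank 1 lends 1766·0.8479 = 1497.3914, Bank 2 lends 1766·0.8479² ≈ 1269.6382, and so on.
Summing a geometric series: total = 1766·[0.8479·(1 − 0.8479^6) / (1 − 0.8479)] ≈ 6186.5277 billion.

A$6187 billion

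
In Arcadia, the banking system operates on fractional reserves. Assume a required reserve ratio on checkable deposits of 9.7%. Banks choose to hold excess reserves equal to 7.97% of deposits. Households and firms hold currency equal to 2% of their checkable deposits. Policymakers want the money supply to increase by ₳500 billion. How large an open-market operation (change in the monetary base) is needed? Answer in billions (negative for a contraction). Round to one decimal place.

₳96.4 billion

The money multiplier is m = (1 + c) / (rr + e + c) = (1 + 0.02) / (0.097 + 0.0797 + 0.02) ≈ 5.18556.
ΔMB = ΔM / m = (+500) / 5.18556 ≈ 96.4216 billion.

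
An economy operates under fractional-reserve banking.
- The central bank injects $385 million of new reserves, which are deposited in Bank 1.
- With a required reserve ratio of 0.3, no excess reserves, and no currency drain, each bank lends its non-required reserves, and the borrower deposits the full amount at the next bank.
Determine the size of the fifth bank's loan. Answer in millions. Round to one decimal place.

Each bank lends a fraction (1 − rr) = 0.7000 of the deposit it receives, so Bank 5 receives 385·0.7000^4 and lends 385·0.7000^5 ≈ 64.7069 million.

$64.7 million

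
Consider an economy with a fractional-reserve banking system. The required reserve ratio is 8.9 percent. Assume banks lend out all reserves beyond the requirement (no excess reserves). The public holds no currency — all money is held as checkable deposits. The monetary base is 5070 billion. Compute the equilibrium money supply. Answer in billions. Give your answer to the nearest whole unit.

With no currency drain or excess reserves, the money multiplier is m = 1/rr = 1/0.089 ≈ 11.23596.
Money supply M = m × MB = 11.23596 × 5070 = 56966.3172 billion.

56966 billion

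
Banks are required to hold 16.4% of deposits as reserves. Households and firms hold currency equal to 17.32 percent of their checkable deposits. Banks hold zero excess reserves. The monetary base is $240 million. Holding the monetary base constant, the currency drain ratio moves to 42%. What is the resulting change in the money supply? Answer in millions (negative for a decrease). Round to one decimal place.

Initially m₁ = (1 + 0.1732) / (0.164 + 0.1732) ≈ 3.47924, so M₁ = 3.47924 × 240 = 835.0176 million.
After the change m₂ = (1 + 0.42) / (0.164 + 0.42) ≈ 2.43151, so M₂ = 2.43151 × 240 = 583.5624 million.
ΔM = M₂ − M₁ = 583.5624 − 835.0176 = -251.4552 million.

-251.5 million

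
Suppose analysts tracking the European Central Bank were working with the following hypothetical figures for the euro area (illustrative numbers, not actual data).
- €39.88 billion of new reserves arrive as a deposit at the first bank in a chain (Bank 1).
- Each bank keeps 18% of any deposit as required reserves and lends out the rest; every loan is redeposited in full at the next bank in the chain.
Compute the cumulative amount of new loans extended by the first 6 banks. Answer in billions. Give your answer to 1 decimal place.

€126.4 billion

Bank i lends (1 − rr)^i of the original deposit: Bank 1 lends 39.88·0.8200 = 32.7016, Bank 2 lends 39.88·0.8200² ≈ 26.8153, and so on.
Summing a geometric series: total = 39.88·[0.8200·(1 − 0.8200^6) / (1 − 0.8200)] ≈ 126.4450 billion.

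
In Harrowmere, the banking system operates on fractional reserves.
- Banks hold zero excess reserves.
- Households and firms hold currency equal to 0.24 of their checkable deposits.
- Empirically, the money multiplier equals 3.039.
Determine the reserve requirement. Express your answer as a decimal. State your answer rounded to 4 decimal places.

Using m = 3.039. Since m = (1 + c)/(c + rr + e), the denominator satisfies c + rr + e = (1 + c)/m = (1 + 0.24) / 3.039 ≈ 0.408029.
With c = 0.24 and e = 0, the reserve requirement is 0.408029 − 0.24 − 0 = 0.168029.

0.1680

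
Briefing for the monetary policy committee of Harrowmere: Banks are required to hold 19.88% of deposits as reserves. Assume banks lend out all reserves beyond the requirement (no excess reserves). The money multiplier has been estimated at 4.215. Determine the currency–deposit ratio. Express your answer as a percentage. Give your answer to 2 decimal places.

Using m = 4.215. From m = (1 + c)/(c + rr + e), rearranging gives 1 + c = m·(c + rr + e), so c·(1 − m) = m·(rr + e) − 1.
Hence c = [m·(rr + e) − 1]/(1 − m) = [4.215 × (0.1988 + 0) − 1] / (1 − 4.215) ≈ 0.050407.

5.04%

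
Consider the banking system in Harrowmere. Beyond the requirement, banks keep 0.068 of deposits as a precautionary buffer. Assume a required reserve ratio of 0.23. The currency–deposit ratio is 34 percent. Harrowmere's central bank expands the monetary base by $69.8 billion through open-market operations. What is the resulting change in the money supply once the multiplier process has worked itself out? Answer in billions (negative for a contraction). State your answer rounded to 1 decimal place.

$146.6 billion

The money multiplier is m = (1 + c) / (rr + e + c) = (1 + 0.34) / (0.23 + 0.068 + 0.34) ≈ 2.1003.
The purchase adds 69.8 billion of base, so ΔM = m × ΔMB = 2.1003 × (+69.8) ≈ 146.6009 billion.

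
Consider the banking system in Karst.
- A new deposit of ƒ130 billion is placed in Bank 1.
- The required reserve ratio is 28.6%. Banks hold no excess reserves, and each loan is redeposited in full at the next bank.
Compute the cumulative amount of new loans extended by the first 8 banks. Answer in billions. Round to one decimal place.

ƒ302.6 billion

Bank i lends (1 − rr)^i of the original deposit: Bank 1 lends 130·0.7140 = 92.8200, Bank 2 lends 130·0.7140² ≈ 66.2735, and so on.
Summing a geometric series: total = 130·[0.7140·(1 − 0.7140^8) / (1 − 0.7140)] ≈ 302.6244 billion.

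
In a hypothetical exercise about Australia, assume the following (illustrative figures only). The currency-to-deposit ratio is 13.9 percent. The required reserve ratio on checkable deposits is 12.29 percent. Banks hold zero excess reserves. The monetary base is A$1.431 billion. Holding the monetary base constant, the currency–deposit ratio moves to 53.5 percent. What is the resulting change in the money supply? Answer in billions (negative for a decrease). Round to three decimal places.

Initially m₁ = (1 + 0.139) / (0.1229 + 0.139) ≈ 4.34899, so M₁ = 4.34899 × 1.431 ≈ 6.2234 billion.
After the change m₂ = (1 + 0.535) / (0.1229 + 0.535) ≈ 2.33318, so M₂ = 2.33318 × 1.431 ≈ 3.3388 billion.
ΔM = M₂ − M₁ = 3.3388 − 6.2234 = -2.8846 billion.

-2.885 billion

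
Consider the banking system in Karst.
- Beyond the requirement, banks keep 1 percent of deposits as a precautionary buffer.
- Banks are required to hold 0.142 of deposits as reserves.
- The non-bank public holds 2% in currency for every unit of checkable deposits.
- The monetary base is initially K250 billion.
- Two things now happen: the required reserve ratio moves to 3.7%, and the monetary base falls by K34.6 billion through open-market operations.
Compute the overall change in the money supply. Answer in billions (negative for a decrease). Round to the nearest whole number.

Before: m₁ = (1 + 0.02) / (0.142 + 0.01 + 0.02) ≈ 5.9302, MB₁ = 250, so M₁ = 5.9302 × 250 = 1482.55 billion.
After: m₂ = (1 + 0.02) / (0.037 + 0.01 + 0.02) ≈ 15.2239, MB₂ = 250 − 34.6 = 215.4, so M₂ = 15.2239 × 215.4 ≈ 3279.2281 billion.
ΔM = M₂ − M₁ = 3279.2281 − 1482.55 = 1796.6781 billion.

K1797 billion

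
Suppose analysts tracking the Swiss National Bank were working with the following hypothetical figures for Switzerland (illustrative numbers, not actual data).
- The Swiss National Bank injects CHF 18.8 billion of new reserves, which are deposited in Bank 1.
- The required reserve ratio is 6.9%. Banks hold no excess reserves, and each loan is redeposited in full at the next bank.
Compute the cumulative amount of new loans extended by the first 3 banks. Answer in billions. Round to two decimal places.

CHF 48.97 billion

Bank i lends (1 − rr)^i of the original deposit: Bank 1 lends 18.8·0.9310 = 17.5028, Bank 2 lends 18.8·0.9310² ≈ 16.2951, and so on.
Summing a geometric series: total = 18.8·[0.9310·(1 − 0.9310^3) / (1 − 0.9310)] ≈ 48.9687 billion.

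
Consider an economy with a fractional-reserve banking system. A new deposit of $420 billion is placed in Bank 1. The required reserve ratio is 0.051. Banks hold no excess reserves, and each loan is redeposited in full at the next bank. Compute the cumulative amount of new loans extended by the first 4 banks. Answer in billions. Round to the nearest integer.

Bank i lends (1 − rr)^i of the original deposit: Bank 1 lends 420·0.9490 = 398.5800, Bank 2 lends 420·0.9490² ≈ 378.2524, and so on.
Summing a geometric series: total = 420·[0.9490·(1 − 0.9490^4) / (1 − 0.9490)] ≈ 1476.4485 billion.

$1476 billion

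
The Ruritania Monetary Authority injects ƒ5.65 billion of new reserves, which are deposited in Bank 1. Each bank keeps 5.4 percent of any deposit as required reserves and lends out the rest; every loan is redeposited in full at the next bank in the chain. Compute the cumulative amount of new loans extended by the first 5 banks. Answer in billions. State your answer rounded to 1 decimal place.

ƒ24.0 billion

Bank i lends (1 − rr)^i of the original deposit: Bank 1 lends 5.65·0.9460 = 5.3449, Bank 2 lends 5.65·0.9460² ≈ 5.0563, and so on.
Summing a geometric series: total = 5.65·[0.9460·(1 − 0.9460^5) / (1 − 0.9460)] ≈ 23.9899 billion.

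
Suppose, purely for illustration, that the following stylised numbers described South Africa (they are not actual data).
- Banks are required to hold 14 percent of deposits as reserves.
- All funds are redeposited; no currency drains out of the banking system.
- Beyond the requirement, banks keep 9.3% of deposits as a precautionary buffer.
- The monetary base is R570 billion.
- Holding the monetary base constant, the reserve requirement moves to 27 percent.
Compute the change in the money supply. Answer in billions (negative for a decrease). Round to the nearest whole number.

Initially m₁ = 1 / (0.14 + 0.093) ≈ 4.2918, so M₁ = 4.2918 × 570 = 2446.326 billion.
After the change m₂ = 1 / (0.27 + 0.093) ≈ 2.7548, so M₂ = 2.7548 × 570 = 1570.236 billion.
ΔM = M₂ − M₁ = 1570.236 − 2446.326 = -876.09 billion.

-876 billion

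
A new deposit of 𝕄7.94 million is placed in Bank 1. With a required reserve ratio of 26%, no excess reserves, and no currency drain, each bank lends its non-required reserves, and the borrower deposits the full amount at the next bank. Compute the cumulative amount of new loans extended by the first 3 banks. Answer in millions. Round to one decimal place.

𝕄13.4 million

Bank i lends (1 − rr)^i of the original deposit: Bank 1 lends 7.94·0.7400 = 5.8756, Bank 2 lends 7.94·0.7400² ≈ 4.3479, and so on.
Summing a geometric series: total = 7.94·[0.7400·(1 − 0.7400^3) / (1 − 0.7400)] ≈ 13.4410 million.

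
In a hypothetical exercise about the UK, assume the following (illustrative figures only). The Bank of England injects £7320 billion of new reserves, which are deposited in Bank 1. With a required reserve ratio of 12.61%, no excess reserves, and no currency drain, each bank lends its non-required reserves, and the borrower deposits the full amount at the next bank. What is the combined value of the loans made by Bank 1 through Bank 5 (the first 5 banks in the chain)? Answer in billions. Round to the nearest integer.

Bank i lends (1 − rr)^i of the original deposit: Bank 1 lends 7320·0.8739 = 6396.9480, Bank 2 lends 7320·0.8739² ≈ 5590.2929, and so on.
Summing a geometric series: total = 7320·[0.8739·(1 − 0.8739^5) / (1 − 0.8739)] ≈ 24872.8642 billion.

£24873 billion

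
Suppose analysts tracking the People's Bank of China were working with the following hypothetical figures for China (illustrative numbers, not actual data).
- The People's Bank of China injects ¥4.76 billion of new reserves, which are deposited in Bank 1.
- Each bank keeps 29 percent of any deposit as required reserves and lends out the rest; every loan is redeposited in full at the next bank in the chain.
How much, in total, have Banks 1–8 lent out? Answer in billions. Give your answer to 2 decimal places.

Bank i lends (1 − rr)^i of the original deposit: Bank 1 lends 4.76·0.7100 = 3.3796, Bank 2 lends 4.76·0.7100² ≈ 2.3995, and so on.
Summing a geometric series: total = 4.76·[0.7100·(1 − 0.7100^8) / (1 − 0.7100)] ≈ 10.9012 billion.

¥10.90 billion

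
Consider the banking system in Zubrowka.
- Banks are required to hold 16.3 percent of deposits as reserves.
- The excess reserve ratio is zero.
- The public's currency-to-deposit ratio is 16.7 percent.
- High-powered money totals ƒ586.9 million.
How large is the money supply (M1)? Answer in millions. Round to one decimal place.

The money multiplier is m = (1 + c) / (rr + c) = (1 + 0.167) / (0.163 + 0.167) ≈ 3.53636.
So M = m × MB = 3.53636 × 586.9 ≈ 2075.4897 million.

ƒ2075.5 million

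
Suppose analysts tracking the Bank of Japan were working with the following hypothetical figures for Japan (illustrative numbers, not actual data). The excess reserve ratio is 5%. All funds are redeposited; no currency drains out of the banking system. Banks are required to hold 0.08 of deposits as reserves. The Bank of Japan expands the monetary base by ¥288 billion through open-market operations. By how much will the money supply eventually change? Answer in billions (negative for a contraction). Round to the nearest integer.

The money multiplier is m = 1 / (rr + e) = 1 / (0.08 + 0.05) ≈ 7.6923.
The purchase adds 288 billion of base, so ΔM = m × ΔMB = 7.6923 × (+288) = 2215.3824 billion.

¥2215 billion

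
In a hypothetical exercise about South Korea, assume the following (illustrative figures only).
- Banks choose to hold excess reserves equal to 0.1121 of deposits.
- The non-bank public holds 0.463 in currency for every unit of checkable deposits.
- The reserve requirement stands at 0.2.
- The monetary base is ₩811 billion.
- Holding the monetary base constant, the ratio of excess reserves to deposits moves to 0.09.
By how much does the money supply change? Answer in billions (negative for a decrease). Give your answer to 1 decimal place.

Initially m₁ = (1 + 0.463) / (0.2 + 0.1121 + 0.463) ≈ 1.88750, so M₁ = 1.88750 × 811 = 1530.7625 billion.
After the change m₂ = (1 + 0.463) / (0.2 + 0.09 + 0.463) ≈ 1.94290, so M₂ = 1.94290 × 811 = 1575.6919 billion.
ΔM = M₂ − M₁ = 1575.6919 − 1530.7625 = 44.9294 billion.

₩44.9 billion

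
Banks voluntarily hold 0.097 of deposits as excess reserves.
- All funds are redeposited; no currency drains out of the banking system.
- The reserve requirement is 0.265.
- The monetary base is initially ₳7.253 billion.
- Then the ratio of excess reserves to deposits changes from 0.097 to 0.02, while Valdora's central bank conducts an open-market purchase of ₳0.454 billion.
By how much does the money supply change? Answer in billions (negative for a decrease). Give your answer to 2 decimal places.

Before: m₁ = 1 / (0.265 + 0.097) ≈ 2.7624, MB₁ = 7.253, so M₁ = 2.7624 × 7.253 ≈ 20.0357 billion.
After: m₂ = 1 / (0.265 + 0.02) ≈ 3.5088, MB₂ = 7.253 + 0.454 = 7.707, so M₂ = 3.5088 × 7.707 ≈ 27.0423 billion.
ΔM = M₂ − M₁ = 27.0423 − 20.0357 = 7.0066 billion.

₳7.01 billion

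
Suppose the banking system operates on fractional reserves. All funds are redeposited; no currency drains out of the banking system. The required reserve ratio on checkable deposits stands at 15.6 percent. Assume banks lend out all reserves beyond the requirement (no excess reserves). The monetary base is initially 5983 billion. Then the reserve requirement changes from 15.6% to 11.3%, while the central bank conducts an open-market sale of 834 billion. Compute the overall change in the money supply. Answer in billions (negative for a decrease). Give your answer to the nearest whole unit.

Before: m₁ = 1 / (0.156) ≈ 6.41026, MB₁ = 5983, so M₁ = 6.41026 × 5983 ≈ 38352.5856 billion.
After: m₂ = 1 / (0.113) ≈ 8.84956, MB₂ = 5983 − 834 = 5149, so M₂ = 8.84956 × 5149 ≈ 45566.3844 billion.
ΔM = M₂ − M₁ = 45566.3844 − 38352.5856 = 7213.7988 billion.

7214 billion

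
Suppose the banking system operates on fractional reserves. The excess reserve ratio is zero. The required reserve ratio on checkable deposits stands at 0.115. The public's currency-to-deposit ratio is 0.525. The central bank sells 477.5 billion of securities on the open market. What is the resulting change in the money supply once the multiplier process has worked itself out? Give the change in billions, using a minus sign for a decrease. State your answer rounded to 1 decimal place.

-1137.8 billion

The money multiplier is m = (1 + c) / (rr + c) = (1 + 0.525) / (0.115 + 0.525) ≈ 2.38281.
The sale removes 477.5 billion of base, so ΔM = m × ΔMB = 2.38281 × (−477.5) ≈ -1137.7918 billion.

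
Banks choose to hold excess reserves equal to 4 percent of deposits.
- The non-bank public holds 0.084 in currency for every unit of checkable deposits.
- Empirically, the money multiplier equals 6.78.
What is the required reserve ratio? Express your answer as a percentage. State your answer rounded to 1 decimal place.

Using m = 6.78. Since m = (1 + c)/(c + rr + e), the denominator satisfies c + rr + e = (1 + c)/m = (1 + 0.084) / 6.78 ≈ 0.159882.
With c = 0.084 and e = 0.04, the required reserve ratio is 0.159882 − 0.084 − 0.04 = 0.035882.

3.6%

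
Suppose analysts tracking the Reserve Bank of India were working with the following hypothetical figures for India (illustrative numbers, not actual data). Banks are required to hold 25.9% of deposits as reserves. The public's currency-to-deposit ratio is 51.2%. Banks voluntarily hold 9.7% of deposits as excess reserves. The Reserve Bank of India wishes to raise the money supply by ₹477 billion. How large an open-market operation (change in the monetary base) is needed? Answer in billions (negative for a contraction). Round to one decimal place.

₹273.8 billion

The money multiplier is m = (1 + c) / (rr + e + c) = (1 + 0.512) / (0.259 + 0.097 + 0.512) ≈ 1.74194.
ΔMB = ΔM / m = (+477) / 1.74194 ≈ 273.8326 billion.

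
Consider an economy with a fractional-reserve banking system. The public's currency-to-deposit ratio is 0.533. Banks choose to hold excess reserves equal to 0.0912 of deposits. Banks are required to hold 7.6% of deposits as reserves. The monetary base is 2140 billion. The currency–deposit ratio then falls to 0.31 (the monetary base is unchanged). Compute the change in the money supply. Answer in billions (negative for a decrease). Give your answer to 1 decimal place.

Initially m₁ = (1 + 0.533) / (0.076 + 0.0912 + 0.533) ≈ 2.189374, so M₁ = 2.189374 × 2140 ≈ 4685.2604 billion.
After the change m₂ = (1 + 0.31) / (0.076 + 0.0912 + 0.31) ≈ 2.745180, so M₂ = 2.745180 × 2140 = 5874.6852 billion.
ΔM = M₂ − M₁ = 5874.6852 − 4685.2604 = 1189.4248 billion.

1189.4 billion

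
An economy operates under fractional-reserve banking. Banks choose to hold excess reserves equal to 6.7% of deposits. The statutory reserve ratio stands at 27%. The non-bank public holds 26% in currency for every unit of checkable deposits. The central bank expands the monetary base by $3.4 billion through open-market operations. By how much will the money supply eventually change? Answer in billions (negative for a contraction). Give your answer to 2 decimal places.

$7.18 billion

The money multiplier is m = (1 + c) / (rr + e + c) = (1 + 0.26) / (0.27 + 0.067 + 0.26) ≈ 2.1106.
The purchase adds 3.4 billion of base, so ΔM = m × ΔMB = 2.1106 × (+3.4) ≈ 7.176 billion.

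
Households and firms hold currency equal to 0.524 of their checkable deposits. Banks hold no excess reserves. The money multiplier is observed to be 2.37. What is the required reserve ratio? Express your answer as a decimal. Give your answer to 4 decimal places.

Using m = 2.37. Since m = (1 + c)/(c + rr + e), the denominator satisfies c + rr + e = (1 + c)/m = (1 + 0.524) / 2.37 ≈ 0.643038.
With c = 0.524 and e = 0, the required reserve ratio is 0.643038 − 0.524 − 0 = 0.119038.

0.1190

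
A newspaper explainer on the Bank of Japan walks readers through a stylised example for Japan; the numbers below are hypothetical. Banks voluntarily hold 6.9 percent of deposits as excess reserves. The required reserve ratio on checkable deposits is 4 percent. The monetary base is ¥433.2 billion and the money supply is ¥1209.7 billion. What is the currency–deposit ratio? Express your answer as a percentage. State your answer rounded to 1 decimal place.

Using m = M/MB = 1209.7/433.2 ≈ 2.792475. From m = (1 + c)/(c + rr + e), rearranging gives 1 + c = m·(c + rr + e), so c·(1 − m) = m·(rr + e) − 1.
Hence c = [m·(rr + e) − 1]/(1 − m) = [2.792475 × (0.04 + 0.069) − 1] / (1 − 2.792475) ≈ 0.388078.

38.8%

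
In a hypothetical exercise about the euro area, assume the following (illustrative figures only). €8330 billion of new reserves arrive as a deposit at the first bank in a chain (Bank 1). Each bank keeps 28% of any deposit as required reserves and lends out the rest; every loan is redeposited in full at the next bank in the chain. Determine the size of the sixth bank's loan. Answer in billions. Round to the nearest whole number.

Each bank lends a fraction (1 − rr) = 0.7200 of the deposit it receives, so Bank 6 receives 8330·0.7200^5 and lends 8330·0.7200^6 ≈ 1160.4862 billion.

€1160 billion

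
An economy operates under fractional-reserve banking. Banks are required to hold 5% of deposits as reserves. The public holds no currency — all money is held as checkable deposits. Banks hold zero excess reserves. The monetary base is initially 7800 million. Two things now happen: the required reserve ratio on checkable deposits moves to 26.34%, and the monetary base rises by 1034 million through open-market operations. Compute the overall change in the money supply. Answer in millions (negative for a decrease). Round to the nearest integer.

-122462 million

Before: m₁ = 1 / (0.05) = 20, MB₁ = 7800, so M₁ = 20 × 7800 = 156000 million.
After: m₂ = 1 / (0.2634) ≈ 3.79651, MB₂ = 7800 + 1034 = 8834, so M₂ = 3.79651 × 8834 ≈ 33538.3693 million.
ΔM = M₂ − M₁ = 33538.3693 − 156000 = -122461.6307 million.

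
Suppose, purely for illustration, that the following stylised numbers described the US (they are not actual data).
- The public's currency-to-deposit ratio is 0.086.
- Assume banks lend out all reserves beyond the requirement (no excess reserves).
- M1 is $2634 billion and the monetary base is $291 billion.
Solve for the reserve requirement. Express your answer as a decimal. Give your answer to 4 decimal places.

Using m = M/MB = 2634/291 ≈ 9.051546. Since m = (1 + c)/(c + rr + e), the denominator satisfies c + rr + e = (1 + c)/m = (1 + 0.086) / 9.051546 ≈ 0.119980.
With c = 0.086 and e = 0, the reserve requirement is 0.119980 − 0.086 − 0 = 0.03398.

0.0340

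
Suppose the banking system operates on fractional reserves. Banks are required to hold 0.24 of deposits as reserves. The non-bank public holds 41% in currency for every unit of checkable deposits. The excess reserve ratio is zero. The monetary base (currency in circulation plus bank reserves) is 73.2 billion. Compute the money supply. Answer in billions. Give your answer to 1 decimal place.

The money multiplier is m = (1 + c) / (rr + c) = (1 + 0.41) / (0.24 + 0.41) ≈ 2.1692.
So M = m × MB = 2.1692 × 73.2 ≈ 158.7854 billion.

158.8 billion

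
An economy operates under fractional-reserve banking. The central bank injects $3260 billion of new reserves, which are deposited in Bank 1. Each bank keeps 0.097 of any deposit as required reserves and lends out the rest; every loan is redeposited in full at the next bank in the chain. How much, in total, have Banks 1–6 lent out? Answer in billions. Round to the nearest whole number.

$13895 billion

Bank i lends (1 − rr)^i of the original deposit: Bank 1 lends 3260·0.9030 = 2943.7800, Bank 2 lends 3260·0.9030² ≈ 2658.2333, and so on.
Summing a geometric series: total = 3260·[0.9030·(1 − 0.9030^6) / (1 − 0.9030)] ≈ 13894.6784 billion.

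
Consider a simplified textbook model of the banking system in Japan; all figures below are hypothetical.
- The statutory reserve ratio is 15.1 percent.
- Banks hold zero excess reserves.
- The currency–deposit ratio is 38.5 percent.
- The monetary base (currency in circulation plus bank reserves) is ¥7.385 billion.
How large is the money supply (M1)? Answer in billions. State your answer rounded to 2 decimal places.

The money multiplier is m = (1 + c) / (rr + c) = (1 + 0.385) / (0.151 + 0.385) ≈ 2.5840.
So M = m × MB = 2.5840 × 7.385 ≈ 19.0828 billion.

¥19.08 billion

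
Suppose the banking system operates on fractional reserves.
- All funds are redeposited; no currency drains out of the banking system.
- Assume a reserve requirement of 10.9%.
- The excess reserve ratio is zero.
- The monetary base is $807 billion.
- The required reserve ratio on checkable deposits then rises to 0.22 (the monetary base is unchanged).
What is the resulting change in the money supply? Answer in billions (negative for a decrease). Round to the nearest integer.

Initially m₁ = 1 / (0.109) ≈ 9.1743, so M₁ = 9.1743 × 807 = 7403.6601 billion.
After the change m₂ = 1 / (0.22) ≈ 4.5455, so M₂ = 4.5455 × 807 = 3668.2185 billion.
ΔM = M₂ − M₁ = 3668.2185 − 7403.6601 = -3735.4416 billion.

-3735 billion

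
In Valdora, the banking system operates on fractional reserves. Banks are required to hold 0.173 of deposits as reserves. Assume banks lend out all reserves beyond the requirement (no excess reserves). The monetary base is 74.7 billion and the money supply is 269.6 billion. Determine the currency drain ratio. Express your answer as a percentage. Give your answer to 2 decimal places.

Using m = M/MB = 269.6/74.7 ≈ 3.609103. From m = (1 + c)/(c + rr + e), rearranging gives 1 + c = m·(c + rr + e), so c·(1 − m) = m·(rr + e) − 1.
Hence c = [m·(rr + e) − 1]/(1 − m) = [3.609103 × (0.173 + 0) − 1] / (1 − 3.609103) ≈ 0.143967.

14.40%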